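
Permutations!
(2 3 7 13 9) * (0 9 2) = [9, 1, 3, 7, 4, 5, 6, 13, 8, 0, 10, 11, 12, 2] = (0 9)(2 3 7 13)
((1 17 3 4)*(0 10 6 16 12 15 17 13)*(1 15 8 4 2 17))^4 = ((0 10 6 16 12 8 4 15 1 13)(2 17 3))^4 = (0 12 1 6 4)(2 17 3)(8 13 16 15 10)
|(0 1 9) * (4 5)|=|(0 1 9)(4 5)|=6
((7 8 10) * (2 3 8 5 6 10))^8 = ((2 3 8)(5 6 10 7))^8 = (10)(2 8 3)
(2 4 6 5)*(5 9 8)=(2 4 6 9 8 5)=[0, 1, 4, 3, 6, 2, 9, 7, 5, 8]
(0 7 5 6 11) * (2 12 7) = (0 2 12 7 5 6 11) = [2, 1, 12, 3, 4, 6, 11, 5, 8, 9, 10, 0, 7]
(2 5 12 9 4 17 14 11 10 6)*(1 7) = (1 7)(2 5 12 9 4 17 14 11 10 6) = [0, 7, 5, 3, 17, 12, 2, 1, 8, 4, 6, 10, 9, 13, 11, 15, 16, 14]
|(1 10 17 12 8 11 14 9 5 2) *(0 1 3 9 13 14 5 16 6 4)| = |(0 1 10 17 12 8 11 5 2 3 9 16 6 4)(13 14)| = 14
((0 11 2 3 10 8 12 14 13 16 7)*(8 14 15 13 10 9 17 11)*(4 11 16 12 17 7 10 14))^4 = (0 10 3 8 4 9 17 11 7 16 2)(12 15 13)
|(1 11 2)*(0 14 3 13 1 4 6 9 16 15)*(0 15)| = |(0 14 3 13 1 11 2 4 6 9 16)| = 11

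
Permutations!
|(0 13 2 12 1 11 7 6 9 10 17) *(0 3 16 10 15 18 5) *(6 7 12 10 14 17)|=|(0 13 2 10 6 9 15 18 5)(1 11 12)(3 16 14 17)|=36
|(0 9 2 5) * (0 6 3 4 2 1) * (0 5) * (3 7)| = |(0 9 1 5 6 7 3 4 2)| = 9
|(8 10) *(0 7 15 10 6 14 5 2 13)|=|(0 7 15 10 8 6 14 5 2 13)|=10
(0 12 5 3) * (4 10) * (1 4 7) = [12, 4, 2, 0, 10, 3, 6, 1, 8, 9, 7, 11, 5] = (0 12 5 3)(1 4 10 7)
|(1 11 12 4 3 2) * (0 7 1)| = 8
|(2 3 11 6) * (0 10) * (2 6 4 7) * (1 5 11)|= |(0 10)(1 5 11 4 7 2 3)|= 14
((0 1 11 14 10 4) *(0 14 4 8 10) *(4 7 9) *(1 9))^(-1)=((0 9 4 14)(1 11 7)(8 10))^(-1)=(0 14 4 9)(1 7 11)(8 10)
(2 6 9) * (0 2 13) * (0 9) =(0 2 6)(9 13) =[2, 1, 6, 3, 4, 5, 0, 7, 8, 13, 10, 11, 12, 9]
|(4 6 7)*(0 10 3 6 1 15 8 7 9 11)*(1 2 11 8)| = 10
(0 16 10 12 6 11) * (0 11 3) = (0 16 10 12 6 3) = [16, 1, 2, 0, 4, 5, 3, 7, 8, 9, 12, 11, 6, 13, 14, 15, 10]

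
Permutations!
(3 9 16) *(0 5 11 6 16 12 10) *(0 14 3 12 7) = (0 5 11 6 16 12 10 14 3 9 7) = [5, 1, 2, 9, 4, 11, 16, 0, 8, 7, 14, 6, 10, 13, 3, 15, 12]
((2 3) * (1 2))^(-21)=((1 2 3))^(-21)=(3)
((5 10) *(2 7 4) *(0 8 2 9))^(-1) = ((0 8 2 7 4 9)(5 10))^(-1) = (0 9 4 7 2 8)(5 10)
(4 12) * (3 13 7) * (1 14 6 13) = [0, 14, 2, 1, 12, 5, 13, 3, 8, 9, 10, 11, 4, 7, 6] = (1 14 6 13 7 3)(4 12)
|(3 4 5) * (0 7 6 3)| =|(0 7 6 3 4 5)| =6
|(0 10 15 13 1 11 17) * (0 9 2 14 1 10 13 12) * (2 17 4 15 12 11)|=12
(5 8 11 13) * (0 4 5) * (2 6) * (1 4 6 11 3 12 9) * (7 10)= (0 6 2 11 13)(1 4 5 8 3 12 9)(7 10)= [6, 4, 11, 12, 5, 8, 2, 10, 3, 1, 7, 13, 9, 0]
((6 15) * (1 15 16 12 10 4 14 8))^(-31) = (1 10 15 4 6 14 16 8 12)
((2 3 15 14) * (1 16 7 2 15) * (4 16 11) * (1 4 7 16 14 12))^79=((16)(1 11 7 2 3 4 14 15 12))^79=(16)(1 15 4 2 11 12 14 3 7)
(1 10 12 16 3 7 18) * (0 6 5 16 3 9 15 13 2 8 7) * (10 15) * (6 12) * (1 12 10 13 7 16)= [10, 15, 8, 0, 4, 1, 5, 18, 16, 13, 6, 11, 3, 2, 14, 7, 9, 17, 12]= (0 10 6 5 1 15 7 18 12 3)(2 8 16 9 13)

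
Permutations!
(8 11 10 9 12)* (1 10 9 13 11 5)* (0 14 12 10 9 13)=(0 14 12 8 5 1 9 10)(11 13)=[14, 9, 2, 3, 4, 1, 6, 7, 5, 10, 0, 13, 8, 11, 12]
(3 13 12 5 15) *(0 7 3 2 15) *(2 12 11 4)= (0 7 3 13 11 4 2 15 12 5)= [7, 1, 15, 13, 2, 0, 6, 3, 8, 9, 10, 4, 5, 11, 14, 12]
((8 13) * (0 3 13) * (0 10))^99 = ((0 3 13 8 10))^99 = (0 10 8 13 3)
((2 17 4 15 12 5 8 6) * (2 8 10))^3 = (2 15 10 4 5 17 12)(6 8)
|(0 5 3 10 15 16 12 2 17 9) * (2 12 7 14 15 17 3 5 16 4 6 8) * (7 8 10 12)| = 14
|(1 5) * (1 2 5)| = 2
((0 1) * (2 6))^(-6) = (6)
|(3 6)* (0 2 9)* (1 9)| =4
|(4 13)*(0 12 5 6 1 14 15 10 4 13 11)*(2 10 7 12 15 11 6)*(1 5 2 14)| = 11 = |(0 15 7 12 2 10 4 6 5 14 11)|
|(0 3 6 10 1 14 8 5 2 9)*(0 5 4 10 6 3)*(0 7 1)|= |(0 7 1 14 8 4 10)(2 9 5)|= 21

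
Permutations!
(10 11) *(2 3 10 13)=(2 3 10 11 13)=[0, 1, 3, 10, 4, 5, 6, 7, 8, 9, 11, 13, 12, 2]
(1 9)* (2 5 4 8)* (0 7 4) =[7, 9, 5, 3, 8, 0, 6, 4, 2, 1] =(0 7 4 8 2 5)(1 9)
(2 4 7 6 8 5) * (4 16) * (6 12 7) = (2 16 4 6 8 5)(7 12) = [0, 1, 16, 3, 6, 2, 8, 12, 5, 9, 10, 11, 7, 13, 14, 15, 4]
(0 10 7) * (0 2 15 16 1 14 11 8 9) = (0 10 7 2 15 16 1 14 11 8 9) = [10, 14, 15, 3, 4, 5, 6, 2, 9, 0, 7, 8, 12, 13, 11, 16, 1]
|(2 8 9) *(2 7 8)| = 3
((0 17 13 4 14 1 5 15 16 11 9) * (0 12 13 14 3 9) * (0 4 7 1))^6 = ((0 17 14)(1 5 15 16 11 4 3 9 12 13 7))^6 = (17)(1 3 5 9 15 12 16 13 11 7 4)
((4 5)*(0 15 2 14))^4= (15)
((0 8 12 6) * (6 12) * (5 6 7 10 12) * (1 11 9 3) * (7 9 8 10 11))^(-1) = (0 6 5 12 10)(1 3 9 8 11 7)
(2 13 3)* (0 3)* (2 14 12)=(0 3 14 12 2 13)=[3, 1, 13, 14, 4, 5, 6, 7, 8, 9, 10, 11, 2, 0, 12]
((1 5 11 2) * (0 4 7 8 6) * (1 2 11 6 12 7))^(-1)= ((0 4 1 5 6)(7 8 12))^(-1)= (0 6 5 1 4)(7 12 8)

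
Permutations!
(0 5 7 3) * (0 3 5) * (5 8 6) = (5 7 8 6) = [0, 1, 2, 3, 4, 7, 5, 8, 6]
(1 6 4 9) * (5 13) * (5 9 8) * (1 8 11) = [0, 6, 2, 3, 11, 13, 4, 7, 5, 8, 10, 1, 12, 9] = (1 6 4 11)(5 13 9 8)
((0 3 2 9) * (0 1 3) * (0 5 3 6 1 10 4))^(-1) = ((0 5 3 2 9 10 4)(1 6))^(-1) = (0 4 10 9 2 3 5)(1 6)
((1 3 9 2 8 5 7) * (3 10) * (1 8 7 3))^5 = ((1 10)(2 7 8 5 3 9))^5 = (1 10)(2 9 3 5 8 7)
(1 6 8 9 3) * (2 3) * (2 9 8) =(9)(1 6 2 3) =[0, 6, 3, 1, 4, 5, 2, 7, 8, 9]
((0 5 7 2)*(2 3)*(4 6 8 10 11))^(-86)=(0 2 3 7 5)(4 11 10 8 6)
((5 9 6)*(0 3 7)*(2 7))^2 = ((0 3 2 7)(5 9 6))^2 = (0 2)(3 7)(5 6 9)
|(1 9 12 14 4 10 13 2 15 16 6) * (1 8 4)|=|(1 9 12 14)(2 15 16 6 8 4 10 13)|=8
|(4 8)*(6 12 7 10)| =4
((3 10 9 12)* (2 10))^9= ((2 10 9 12 3))^9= (2 3 12 9 10)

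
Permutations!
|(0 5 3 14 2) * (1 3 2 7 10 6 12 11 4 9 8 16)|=12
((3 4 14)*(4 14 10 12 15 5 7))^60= (15)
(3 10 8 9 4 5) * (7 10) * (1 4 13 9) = (1 4 5 3 7 10 8)(9 13) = [0, 4, 2, 7, 5, 3, 6, 10, 1, 13, 8, 11, 12, 9]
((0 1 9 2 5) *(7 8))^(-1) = (0 5 2 9 1)(7 8)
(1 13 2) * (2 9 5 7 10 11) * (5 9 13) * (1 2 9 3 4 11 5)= (13)(3 4 11 9)(5 7 10)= [0, 1, 2, 4, 11, 7, 6, 10, 8, 3, 5, 9, 12, 13]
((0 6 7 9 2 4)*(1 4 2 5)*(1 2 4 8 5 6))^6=((0 1 8 5 2 4)(6 7 9))^6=(9)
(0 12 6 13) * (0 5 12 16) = [16, 1, 2, 3, 4, 12, 13, 7, 8, 9, 10, 11, 6, 5, 14, 15, 0] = (0 16)(5 12 6 13)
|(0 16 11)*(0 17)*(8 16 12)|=6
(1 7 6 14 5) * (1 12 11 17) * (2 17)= (1 7 6 14 5 12 11 2 17)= [0, 7, 17, 3, 4, 12, 14, 6, 8, 9, 10, 2, 11, 13, 5, 15, 16, 1]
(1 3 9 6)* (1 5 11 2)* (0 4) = [4, 3, 1, 9, 0, 11, 5, 7, 8, 6, 10, 2] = (0 4)(1 3 9 6 5 11 2)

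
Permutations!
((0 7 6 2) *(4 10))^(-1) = (0 2 6 7)(4 10)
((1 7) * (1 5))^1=((1 7 5))^1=(1 7 5)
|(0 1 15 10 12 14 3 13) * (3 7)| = 9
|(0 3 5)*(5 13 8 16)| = |(0 3 13 8 16 5)| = 6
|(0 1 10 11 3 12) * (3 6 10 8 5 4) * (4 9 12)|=6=|(0 1 8 5 9 12)(3 4)(6 10 11)|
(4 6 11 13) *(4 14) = (4 6 11 13 14) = [0, 1, 2, 3, 6, 5, 11, 7, 8, 9, 10, 13, 12, 14, 4]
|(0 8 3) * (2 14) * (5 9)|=6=|(0 8 3)(2 14)(5 9)|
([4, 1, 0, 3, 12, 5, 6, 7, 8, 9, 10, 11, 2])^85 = (0 4 12 2)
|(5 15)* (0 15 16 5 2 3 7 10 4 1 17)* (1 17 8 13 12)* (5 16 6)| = 8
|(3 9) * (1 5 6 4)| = 4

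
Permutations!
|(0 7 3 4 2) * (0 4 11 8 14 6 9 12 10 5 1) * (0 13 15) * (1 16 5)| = |(0 7 3 11 8 14 6 9 12 10 1 13 15)(2 4)(5 16)| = 26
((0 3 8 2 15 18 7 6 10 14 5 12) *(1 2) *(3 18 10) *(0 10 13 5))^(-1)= ((0 18 7 6 3 8 1 2 15 13 5 12 10 14))^(-1)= (0 14 10 12 5 13 15 2 1 8 3 6 7 18)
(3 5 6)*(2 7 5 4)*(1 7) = (1 7 5 6 3 4 2) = [0, 7, 1, 4, 2, 6, 3, 5]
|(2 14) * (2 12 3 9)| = |(2 14 12 3 9)| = 5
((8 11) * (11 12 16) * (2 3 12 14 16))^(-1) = (2 12 3)(8 11 16 14)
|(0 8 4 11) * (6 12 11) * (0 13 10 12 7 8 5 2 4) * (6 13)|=11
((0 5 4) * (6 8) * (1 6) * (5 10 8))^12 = ((0 10 8 1 6 5 4))^12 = (0 5 1 10 4 6 8)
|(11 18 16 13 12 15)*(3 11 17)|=8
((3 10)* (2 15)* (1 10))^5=(1 3 10)(2 15)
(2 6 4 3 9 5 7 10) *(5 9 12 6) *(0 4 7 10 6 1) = (0 4 3 12 1)(2 5 10)(6 7) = [4, 0, 5, 12, 3, 10, 7, 6, 8, 9, 2, 11, 1]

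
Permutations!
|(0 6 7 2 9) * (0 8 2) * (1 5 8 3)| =|(0 6 7)(1 5 8 2 9 3)| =6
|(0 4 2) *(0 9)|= |(0 4 2 9)|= 4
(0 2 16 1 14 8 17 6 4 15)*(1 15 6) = (0 2 16 15)(1 14 8 17)(4 6) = [2, 14, 16, 3, 6, 5, 4, 7, 17, 9, 10, 11, 12, 13, 8, 0, 15, 1]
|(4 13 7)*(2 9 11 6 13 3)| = |(2 9 11 6 13 7 4 3)| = 8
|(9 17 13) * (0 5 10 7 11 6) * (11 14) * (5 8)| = |(0 8 5 10 7 14 11 6)(9 17 13)| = 24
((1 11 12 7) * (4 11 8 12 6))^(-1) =((1 8 12 7)(4 11 6))^(-1) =(1 7 12 8)(4 6 11)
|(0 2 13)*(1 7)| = |(0 2 13)(1 7)| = 6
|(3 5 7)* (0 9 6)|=|(0 9 6)(3 5 7)|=3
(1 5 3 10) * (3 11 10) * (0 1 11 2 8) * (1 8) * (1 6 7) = (0 8)(1 5 2 6 7)(10 11) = [8, 5, 6, 3, 4, 2, 7, 1, 0, 9, 11, 10]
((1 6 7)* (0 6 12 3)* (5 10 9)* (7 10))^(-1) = (0 3 12 1 7 5 9 10 6)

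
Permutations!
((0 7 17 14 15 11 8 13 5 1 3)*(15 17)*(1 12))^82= (17)(0 15 8 5 1)(3 7 11 13 12)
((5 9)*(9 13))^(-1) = (5 9 13)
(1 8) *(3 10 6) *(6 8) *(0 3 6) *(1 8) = (0 3 10 1) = [3, 0, 2, 10, 4, 5, 6, 7, 8, 9, 1]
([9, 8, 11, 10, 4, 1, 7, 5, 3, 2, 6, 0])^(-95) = (0 9 2 11)(1 10 5 3 7 8 6)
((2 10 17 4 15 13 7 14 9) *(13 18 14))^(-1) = (2 9 14 18 15 4 17 10)(7 13)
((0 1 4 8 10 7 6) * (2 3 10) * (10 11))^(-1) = ((0 1 4 8 2 3 11 10 7 6))^(-1) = (0 6 7 10 11 3 2 8 4 1)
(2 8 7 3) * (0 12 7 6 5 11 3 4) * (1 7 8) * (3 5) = (0 12 8 6 3 2 1 7 4)(5 11) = [12, 7, 1, 2, 0, 11, 3, 4, 6, 9, 10, 5, 8]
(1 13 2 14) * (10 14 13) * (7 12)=(1 10 14)(2 13)(7 12)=[0, 10, 13, 3, 4, 5, 6, 12, 8, 9, 14, 11, 7, 2, 1]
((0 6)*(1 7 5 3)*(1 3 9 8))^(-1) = (0 6)(1 8 9 5 7)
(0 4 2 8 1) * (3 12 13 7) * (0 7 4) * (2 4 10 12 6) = [0, 7, 8, 6, 4, 5, 2, 3, 1, 9, 12, 11, 13, 10] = (1 7 3 6 2 8)(10 12 13)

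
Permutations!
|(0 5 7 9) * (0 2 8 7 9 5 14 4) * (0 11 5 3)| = 10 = |(0 14 4 11 5 9 2 8 7 3)|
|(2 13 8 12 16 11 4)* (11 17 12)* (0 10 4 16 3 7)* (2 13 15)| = |(0 10 4 13 8 11 16 17 12 3 7)(2 15)| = 22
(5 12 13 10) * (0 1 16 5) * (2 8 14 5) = (0 1 16 2 8 14 5 12 13 10) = [1, 16, 8, 3, 4, 12, 6, 7, 14, 9, 0, 11, 13, 10, 5, 15, 2]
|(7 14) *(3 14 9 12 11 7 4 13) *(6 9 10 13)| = 10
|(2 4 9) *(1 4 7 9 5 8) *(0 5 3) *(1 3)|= 12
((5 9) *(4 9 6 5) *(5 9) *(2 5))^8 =(2 9 5 4 6)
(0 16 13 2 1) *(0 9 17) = (0 16 13 2 1 9 17) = [16, 9, 1, 3, 4, 5, 6, 7, 8, 17, 10, 11, 12, 2, 14, 15, 13, 0]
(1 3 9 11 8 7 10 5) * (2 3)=[0, 2, 3, 9, 4, 1, 6, 10, 7, 11, 5, 8]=(1 2 3 9 11 8 7 10 5)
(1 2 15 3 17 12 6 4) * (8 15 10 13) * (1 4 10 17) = (1 2 17 12 6 10 13 8 15 3) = [0, 2, 17, 1, 4, 5, 10, 7, 15, 9, 13, 11, 6, 8, 14, 3, 16, 12]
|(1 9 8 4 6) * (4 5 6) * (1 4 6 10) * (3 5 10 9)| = |(1 3 5 9 8 10)(4 6)| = 6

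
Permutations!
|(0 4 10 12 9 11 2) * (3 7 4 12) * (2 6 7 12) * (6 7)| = |(0 2)(3 12 9 11 7 4 10)| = 14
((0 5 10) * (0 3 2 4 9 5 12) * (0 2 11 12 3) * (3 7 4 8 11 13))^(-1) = ((0 7 4 9 5 10)(2 8 11 12)(3 13))^(-1) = (0 10 5 9 4 7)(2 12 11 8)(3 13)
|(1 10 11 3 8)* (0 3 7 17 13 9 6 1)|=24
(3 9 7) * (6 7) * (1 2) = (1 2)(3 9 6 7) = [0, 2, 1, 9, 4, 5, 7, 3, 8, 6]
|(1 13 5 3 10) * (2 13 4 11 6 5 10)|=9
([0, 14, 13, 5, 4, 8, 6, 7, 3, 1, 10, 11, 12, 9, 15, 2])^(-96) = (15)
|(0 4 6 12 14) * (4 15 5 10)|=8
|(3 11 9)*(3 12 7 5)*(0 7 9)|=10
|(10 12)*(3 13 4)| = |(3 13 4)(10 12)| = 6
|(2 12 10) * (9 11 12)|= 5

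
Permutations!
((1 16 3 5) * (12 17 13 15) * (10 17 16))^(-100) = (1 5 3 16 12 15 13 17 10)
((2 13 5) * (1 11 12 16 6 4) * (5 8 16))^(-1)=((1 11 12 5 2 13 8 16 6 4))^(-1)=(1 4 6 16 8 13 2 5 12 11)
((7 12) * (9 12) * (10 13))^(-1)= ((7 9 12)(10 13))^(-1)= (7 12 9)(10 13)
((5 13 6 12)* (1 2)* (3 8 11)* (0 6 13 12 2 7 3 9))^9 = (13)(5 12) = ((13)(0 6 2 1 7 3 8 11 9)(5 12))^9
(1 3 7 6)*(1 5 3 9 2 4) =(1 9 2 4)(3 7 6 5) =[0, 9, 4, 7, 1, 3, 5, 6, 8, 2]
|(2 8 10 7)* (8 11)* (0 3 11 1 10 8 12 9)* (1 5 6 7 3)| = |(0 1 10 3 11 12 9)(2 5 6 7)| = 28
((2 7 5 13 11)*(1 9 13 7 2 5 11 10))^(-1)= (1 10 13 9)(5 11 7)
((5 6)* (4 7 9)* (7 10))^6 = ((4 10 7 9)(5 6))^6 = (4 7)(9 10)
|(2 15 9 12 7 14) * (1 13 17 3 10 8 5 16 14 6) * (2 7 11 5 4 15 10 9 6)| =|(1 13 17 3 9 12 11 5 16 14 7 2 10 8 4 15 6)| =17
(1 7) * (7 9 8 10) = (1 9 8 10 7) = [0, 9, 2, 3, 4, 5, 6, 1, 10, 8, 7]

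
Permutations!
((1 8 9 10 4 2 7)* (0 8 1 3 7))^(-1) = ((0 8 9 10 4 2)(3 7))^(-1) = (0 2 4 10 9 8)(3 7)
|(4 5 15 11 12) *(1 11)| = |(1 11 12 4 5 15)| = 6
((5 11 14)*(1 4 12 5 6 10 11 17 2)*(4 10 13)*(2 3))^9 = (1 17 4 14)(2 5 13 11)(3 12 6 10)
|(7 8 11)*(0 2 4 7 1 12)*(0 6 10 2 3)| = 18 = |(0 3)(1 12 6 10 2 4 7 8 11)|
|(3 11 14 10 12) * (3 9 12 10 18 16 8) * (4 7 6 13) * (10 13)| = 30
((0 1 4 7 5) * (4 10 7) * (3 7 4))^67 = (0 3 1 7 10 5 4)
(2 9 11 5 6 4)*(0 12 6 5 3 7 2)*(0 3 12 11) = (0 11 12 6 4 3 7 2 9) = [11, 1, 9, 7, 3, 5, 4, 2, 8, 0, 10, 12, 6]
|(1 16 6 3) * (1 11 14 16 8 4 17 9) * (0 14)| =30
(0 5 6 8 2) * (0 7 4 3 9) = (0 5 6 8 2 7 4 3 9) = [5, 1, 7, 9, 3, 6, 8, 4, 2, 0]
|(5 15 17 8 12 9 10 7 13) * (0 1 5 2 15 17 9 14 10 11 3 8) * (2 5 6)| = |(0 1 6 2 15 9 11 3 8 12 14 10 7 13 5 17)| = 16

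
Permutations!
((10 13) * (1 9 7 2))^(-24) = (13)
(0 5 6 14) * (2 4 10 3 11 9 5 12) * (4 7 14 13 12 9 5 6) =(0 9 6 13 12 2 7 14)(3 11 5 4 10) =[9, 1, 7, 11, 10, 4, 13, 14, 8, 6, 3, 5, 2, 12, 0]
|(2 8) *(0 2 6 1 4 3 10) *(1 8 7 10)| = |(0 2 7 10)(1 4 3)(6 8)| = 12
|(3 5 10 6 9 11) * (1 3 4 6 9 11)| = 15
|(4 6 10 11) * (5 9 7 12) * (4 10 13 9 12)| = 10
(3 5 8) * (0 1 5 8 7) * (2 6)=[1, 5, 6, 8, 4, 7, 2, 0, 3]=(0 1 5 7)(2 6)(3 8)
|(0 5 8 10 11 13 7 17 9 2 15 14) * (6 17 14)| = 40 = |(0 5 8 10 11 13 7 14)(2 15 6 17 9)|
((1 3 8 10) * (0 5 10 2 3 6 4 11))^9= (0 10 6 11 5 1 4)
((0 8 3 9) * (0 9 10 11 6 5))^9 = ((0 8 3 10 11 6 5))^9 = (0 3 11 5 8 10 6)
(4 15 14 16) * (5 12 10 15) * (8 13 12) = [0, 1, 2, 3, 5, 8, 6, 7, 13, 9, 15, 11, 10, 12, 16, 14, 4] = (4 5 8 13 12 10 15 14 16)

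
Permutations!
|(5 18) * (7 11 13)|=6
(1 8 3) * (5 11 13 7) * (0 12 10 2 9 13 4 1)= (0 12 10 2 9 13 7 5 11 4 1 8 3)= [12, 8, 9, 0, 1, 11, 6, 5, 3, 13, 2, 4, 10, 7]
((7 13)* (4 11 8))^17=((4 11 8)(7 13))^17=(4 8 11)(7 13)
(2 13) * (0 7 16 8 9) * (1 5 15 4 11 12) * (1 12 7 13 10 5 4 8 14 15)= [13, 4, 10, 3, 11, 1, 6, 16, 9, 0, 5, 7, 12, 2, 15, 8, 14]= (0 13 2 10 5 1 4 11 7 16 14 15 8 9)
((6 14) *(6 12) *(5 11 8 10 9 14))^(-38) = (5 8 9 12)(6 11 10 14)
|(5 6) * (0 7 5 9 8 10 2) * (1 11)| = |(0 7 5 6 9 8 10 2)(1 11)| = 8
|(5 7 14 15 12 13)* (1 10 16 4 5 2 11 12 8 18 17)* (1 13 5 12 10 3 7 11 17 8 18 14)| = 12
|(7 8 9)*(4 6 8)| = 5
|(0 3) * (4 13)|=2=|(0 3)(4 13)|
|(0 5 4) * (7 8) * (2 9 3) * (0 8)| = 15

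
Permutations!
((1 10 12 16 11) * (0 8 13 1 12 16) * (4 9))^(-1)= (0 12 11 16 10 1 13 8)(4 9)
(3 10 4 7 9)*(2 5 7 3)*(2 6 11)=[0, 1, 5, 10, 3, 7, 11, 9, 8, 6, 4, 2]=(2 5 7 9 6 11)(3 10 4)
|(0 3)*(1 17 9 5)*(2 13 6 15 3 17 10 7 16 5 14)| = 45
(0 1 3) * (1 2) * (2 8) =(0 8 2 1 3) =[8, 3, 1, 0, 4, 5, 6, 7, 2]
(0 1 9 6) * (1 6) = (0 6)(1 9) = [6, 9, 2, 3, 4, 5, 0, 7, 8, 1]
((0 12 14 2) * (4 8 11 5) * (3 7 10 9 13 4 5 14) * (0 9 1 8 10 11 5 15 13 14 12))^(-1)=((1 8 5 15 13 4 10)(2 9 14)(3 7 11 12))^(-1)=(1 10 4 13 15 5 8)(2 14 9)(3 12 11 7)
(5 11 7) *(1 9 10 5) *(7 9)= (1 7)(5 11 9 10)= [0, 7, 2, 3, 4, 11, 6, 1, 8, 10, 5, 9]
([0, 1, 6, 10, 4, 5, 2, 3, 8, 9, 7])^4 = (3 10 7)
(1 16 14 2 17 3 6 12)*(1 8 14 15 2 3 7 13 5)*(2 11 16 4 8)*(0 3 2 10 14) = (0 3 6 12 10 14 2 17 7 13 5 1 4 8)(11 16 15) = [3, 4, 17, 6, 8, 1, 12, 13, 0, 9, 14, 16, 10, 5, 2, 11, 15, 7]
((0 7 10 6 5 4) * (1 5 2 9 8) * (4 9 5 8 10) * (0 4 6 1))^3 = ((0 7 6 2 5 9 10 1 8))^3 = (0 2 10)(1 7 5)(6 9 8)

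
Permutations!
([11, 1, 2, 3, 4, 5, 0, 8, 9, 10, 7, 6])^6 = [0, 1, 2, 3, 4, 5, 6, 9, 10, 7, 8, 11]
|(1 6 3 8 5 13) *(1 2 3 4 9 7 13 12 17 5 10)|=30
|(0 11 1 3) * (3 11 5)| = |(0 5 3)(1 11)| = 6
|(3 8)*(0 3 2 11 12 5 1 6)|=9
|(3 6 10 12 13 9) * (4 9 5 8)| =9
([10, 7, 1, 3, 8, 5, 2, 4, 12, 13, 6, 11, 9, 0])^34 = (0 10 6 2 1 7 4 8 12 9 13)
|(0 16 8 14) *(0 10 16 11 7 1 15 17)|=12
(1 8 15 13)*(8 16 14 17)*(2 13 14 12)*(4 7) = (1 16 12 2 13)(4 7)(8 15 14 17) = [0, 16, 13, 3, 7, 5, 6, 4, 15, 9, 10, 11, 2, 1, 17, 14, 12, 8]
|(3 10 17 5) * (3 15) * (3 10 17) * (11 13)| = |(3 17 5 15 10)(11 13)| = 10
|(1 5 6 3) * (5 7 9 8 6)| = 6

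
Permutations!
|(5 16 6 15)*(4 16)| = |(4 16 6 15 5)| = 5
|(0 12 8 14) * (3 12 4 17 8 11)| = 15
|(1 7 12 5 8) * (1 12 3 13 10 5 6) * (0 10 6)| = 5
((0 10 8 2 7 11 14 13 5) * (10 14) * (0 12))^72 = (0 13 12 14 5)(2 11 8 7 10)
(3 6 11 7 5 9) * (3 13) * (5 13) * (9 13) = [0, 1, 2, 6, 4, 13, 11, 9, 8, 5, 10, 7, 12, 3] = (3 6 11 7 9 5 13)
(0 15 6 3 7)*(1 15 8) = (0 8 1 15 6 3 7) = [8, 15, 2, 7, 4, 5, 3, 0, 1, 9, 10, 11, 12, 13, 14, 6]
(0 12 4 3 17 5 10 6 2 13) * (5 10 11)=(0 12 4 3 17 10 6 2 13)(5 11)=[12, 1, 13, 17, 3, 11, 2, 7, 8, 9, 6, 5, 4, 0, 14, 15, 16, 10]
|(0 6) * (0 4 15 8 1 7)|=7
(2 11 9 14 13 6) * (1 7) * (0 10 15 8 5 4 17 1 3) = (0 10 15 8 5 4 17 1 7 3)(2 11 9 14 13 6) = [10, 7, 11, 0, 17, 4, 2, 3, 5, 14, 15, 9, 12, 6, 13, 8, 16, 1]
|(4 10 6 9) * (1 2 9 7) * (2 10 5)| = |(1 10 6 7)(2 9 4 5)| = 4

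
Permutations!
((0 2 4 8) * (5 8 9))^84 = ((0 2 4 9 5 8))^84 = (9)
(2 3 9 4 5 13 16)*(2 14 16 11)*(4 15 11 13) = [0, 1, 3, 9, 5, 4, 6, 7, 8, 15, 10, 2, 12, 13, 16, 11, 14] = (2 3 9 15 11)(4 5)(14 16)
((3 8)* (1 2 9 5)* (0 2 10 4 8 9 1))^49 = (0 4 5 10 9 1 3 2 8)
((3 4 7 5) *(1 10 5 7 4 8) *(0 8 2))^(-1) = ((0 8 1 10 5 3 2))^(-1) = (0 2 3 5 10 1 8)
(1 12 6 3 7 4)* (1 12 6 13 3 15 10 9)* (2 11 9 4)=(1 6 15 10 4 12 13 3 7 2 11 9)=[0, 6, 11, 7, 12, 5, 15, 2, 8, 1, 4, 9, 13, 3, 14, 10]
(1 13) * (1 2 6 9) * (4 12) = (1 13 2 6 9)(4 12) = [0, 13, 6, 3, 12, 5, 9, 7, 8, 1, 10, 11, 4, 2]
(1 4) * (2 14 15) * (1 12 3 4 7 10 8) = (1 7 10 8)(2 14 15)(3 4 12) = [0, 7, 14, 4, 12, 5, 6, 10, 1, 9, 8, 11, 3, 13, 15, 2]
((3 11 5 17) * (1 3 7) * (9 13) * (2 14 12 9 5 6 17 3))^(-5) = (1 3 14 6 9 7 5 2 11 12 17 13)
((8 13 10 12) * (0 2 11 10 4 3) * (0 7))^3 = (0 10 13 7 11 8 3 2 12 4)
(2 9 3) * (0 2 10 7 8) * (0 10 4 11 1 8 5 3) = (0 2 9)(1 8 10 7 5 3 4 11) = [2, 8, 9, 4, 11, 3, 6, 5, 10, 0, 7, 1]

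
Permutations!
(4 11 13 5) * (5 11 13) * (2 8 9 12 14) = (2 8 9 12 14)(4 13 11 5) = [0, 1, 8, 3, 13, 4, 6, 7, 9, 12, 10, 5, 14, 11, 2]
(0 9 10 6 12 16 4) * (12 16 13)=(0 9 10 6 16 4)(12 13)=[9, 1, 2, 3, 0, 5, 16, 7, 8, 10, 6, 11, 13, 12, 14, 15, 4]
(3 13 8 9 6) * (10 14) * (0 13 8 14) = (0 13 14 10)(3 8 9 6) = [13, 1, 2, 8, 4, 5, 3, 7, 9, 6, 0, 11, 12, 14, 10]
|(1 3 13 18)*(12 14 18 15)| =7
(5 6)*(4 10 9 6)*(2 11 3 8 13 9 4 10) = (2 11 3 8 13 9 6 5 10 4) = [0, 1, 11, 8, 2, 10, 5, 7, 13, 6, 4, 3, 12, 9]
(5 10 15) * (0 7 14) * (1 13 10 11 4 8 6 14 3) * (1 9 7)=[1, 13, 2, 9, 8, 11, 14, 3, 6, 7, 15, 4, 12, 10, 0, 5]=(0 1 13 10 15 5 11 4 8 6 14)(3 9 7)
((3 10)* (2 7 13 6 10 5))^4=((2 7 13 6 10 3 5))^4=(2 10 7 3 13 5 6)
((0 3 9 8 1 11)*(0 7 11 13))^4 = (0 1 9)(3 13 8)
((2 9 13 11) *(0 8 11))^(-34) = ((0 8 11 2 9 13))^(-34) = (0 11 9)(2 13 8)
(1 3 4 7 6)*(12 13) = (1 3 4 7 6)(12 13) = [0, 3, 2, 4, 7, 5, 1, 6, 8, 9, 10, 11, 13, 12]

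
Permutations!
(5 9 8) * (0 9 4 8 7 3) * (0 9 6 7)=(0 6 7 3 9)(4 8 5)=[6, 1, 2, 9, 8, 4, 7, 3, 5, 0]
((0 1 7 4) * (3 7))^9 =(0 4 7 3 1)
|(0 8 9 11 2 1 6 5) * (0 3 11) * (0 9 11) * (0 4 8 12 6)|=10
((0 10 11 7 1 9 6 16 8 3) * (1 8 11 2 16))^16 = ((0 10 2 16 11 7 8 3)(1 9 6))^16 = (16)(1 9 6)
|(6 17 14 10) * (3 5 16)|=|(3 5 16)(6 17 14 10)|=12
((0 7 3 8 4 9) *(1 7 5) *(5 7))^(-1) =(0 9 4 8 3 7)(1 5)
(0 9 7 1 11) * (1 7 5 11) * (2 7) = (0 9 5 11)(2 7) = [9, 1, 7, 3, 4, 11, 6, 2, 8, 5, 10, 0]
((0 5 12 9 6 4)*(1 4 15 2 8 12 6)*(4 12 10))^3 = (0 15 10 5 2 4 6 8)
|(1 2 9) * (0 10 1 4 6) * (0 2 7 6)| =8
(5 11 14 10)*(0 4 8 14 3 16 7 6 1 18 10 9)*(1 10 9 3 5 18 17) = (0 4 8 14 3 16 7 6 10 18 9)(1 17)(5 11) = [4, 17, 2, 16, 8, 11, 10, 6, 14, 0, 18, 5, 12, 13, 3, 15, 7, 1, 9]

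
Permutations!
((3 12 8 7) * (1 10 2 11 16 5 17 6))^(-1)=(1 6 17 5 16 11 2 10)(3 7 8 12)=((1 10 2 11 16 5 17 6)(3 12 8 7))^(-1)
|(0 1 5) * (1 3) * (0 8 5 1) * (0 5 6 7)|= |(0 3 5 8 6 7)|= 6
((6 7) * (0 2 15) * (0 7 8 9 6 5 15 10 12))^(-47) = ((0 2 10 12)(5 15 7)(6 8 9))^(-47) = (0 2 10 12)(5 15 7)(6 8 9)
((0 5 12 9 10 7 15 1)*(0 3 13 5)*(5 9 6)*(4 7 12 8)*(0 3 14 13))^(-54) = ((0 3)(1 14 13 9 10 12 6 5 8 4 7 15))^(-54) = (1 6)(4 9)(5 14)(7 10)(8 13)(12 15)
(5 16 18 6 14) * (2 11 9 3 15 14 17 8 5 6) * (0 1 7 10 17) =(0 1 7 10 17 8 5 16 18 2 11 9 3 15 14 6) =[1, 7, 11, 15, 4, 16, 0, 10, 5, 3, 17, 9, 12, 13, 6, 14, 18, 8, 2]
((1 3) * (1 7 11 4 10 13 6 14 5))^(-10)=(14)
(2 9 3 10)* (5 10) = [0, 1, 9, 5, 4, 10, 6, 7, 8, 3, 2] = (2 9 3 5 10)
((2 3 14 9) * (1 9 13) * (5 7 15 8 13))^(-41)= (1 13 8 15 7 5 14 3 2 9)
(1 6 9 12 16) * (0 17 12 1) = [17, 6, 2, 3, 4, 5, 9, 7, 8, 1, 10, 11, 16, 13, 14, 15, 0, 12] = (0 17 12 16)(1 6 9)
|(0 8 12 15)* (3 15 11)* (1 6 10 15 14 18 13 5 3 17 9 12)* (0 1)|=|(0 8)(1 6 10 15)(3 14 18 13 5)(9 12 11 17)|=20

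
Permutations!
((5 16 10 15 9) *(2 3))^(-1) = ((2 3)(5 16 10 15 9))^(-1) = (2 3)(5 9 15 10 16)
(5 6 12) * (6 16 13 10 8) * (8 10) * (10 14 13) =(5 16 10 14 13 8 6 12) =[0, 1, 2, 3, 4, 16, 12, 7, 6, 9, 14, 11, 5, 8, 13, 15, 10]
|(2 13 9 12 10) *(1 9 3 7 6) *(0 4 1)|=|(0 4 1 9 12 10 2 13 3 7 6)|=11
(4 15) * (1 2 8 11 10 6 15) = [0, 2, 8, 3, 1, 5, 15, 7, 11, 9, 6, 10, 12, 13, 14, 4] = (1 2 8 11 10 6 15 4)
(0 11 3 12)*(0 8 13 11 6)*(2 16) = [6, 1, 16, 12, 4, 5, 0, 7, 13, 9, 10, 3, 8, 11, 14, 15, 2] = (0 6)(2 16)(3 12 8 13 11)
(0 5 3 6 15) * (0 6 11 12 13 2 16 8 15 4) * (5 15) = (0 15 6 4)(2 16 8 5 3 11 12 13) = [15, 1, 16, 11, 0, 3, 4, 7, 5, 9, 10, 12, 13, 2, 14, 6, 8]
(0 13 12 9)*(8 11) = [13, 1, 2, 3, 4, 5, 6, 7, 11, 0, 10, 8, 9, 12] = (0 13 12 9)(8 11)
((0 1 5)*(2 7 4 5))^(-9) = (0 7)(1 4)(2 5)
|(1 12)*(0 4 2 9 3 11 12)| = |(0 4 2 9 3 11 12 1)| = 8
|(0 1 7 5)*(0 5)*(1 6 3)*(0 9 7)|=4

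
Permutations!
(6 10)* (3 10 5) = (3 10 6 5) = [0, 1, 2, 10, 4, 3, 5, 7, 8, 9, 6]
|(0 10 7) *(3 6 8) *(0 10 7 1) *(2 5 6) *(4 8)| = 12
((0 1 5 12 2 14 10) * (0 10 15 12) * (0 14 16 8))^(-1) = (0 8 16 2 12 15 14 5 1)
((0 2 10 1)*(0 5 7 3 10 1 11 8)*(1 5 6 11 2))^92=((0 1 6 11 8)(2 5 7 3 10))^92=(0 6 8 1 11)(2 7 10 5 3)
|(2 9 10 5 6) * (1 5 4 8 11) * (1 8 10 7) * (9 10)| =8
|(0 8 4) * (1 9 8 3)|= |(0 3 1 9 8 4)|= 6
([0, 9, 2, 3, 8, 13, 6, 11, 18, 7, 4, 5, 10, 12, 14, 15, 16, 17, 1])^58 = [0, 11, 2, 3, 1, 10, 6, 13, 9, 5, 18, 12, 8, 4, 14, 15, 16, 17, 7]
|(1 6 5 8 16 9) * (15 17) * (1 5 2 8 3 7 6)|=8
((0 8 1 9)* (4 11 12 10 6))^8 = (4 10 11 6 12)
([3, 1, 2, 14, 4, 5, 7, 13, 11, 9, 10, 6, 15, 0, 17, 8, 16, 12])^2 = [14, 1, 2, 17, 4, 5, 13, 0, 6, 9, 10, 7, 8, 3, 12, 11, 16, 15]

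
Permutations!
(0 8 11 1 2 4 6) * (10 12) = (0 8 11 1 2 4 6)(10 12) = [8, 2, 4, 3, 6, 5, 0, 7, 11, 9, 12, 1, 10]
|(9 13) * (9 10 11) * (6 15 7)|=12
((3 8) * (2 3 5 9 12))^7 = (2 3 8 5 9 12)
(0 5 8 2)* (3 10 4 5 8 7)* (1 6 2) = [8, 6, 0, 10, 5, 7, 2, 3, 1, 9, 4] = (0 8 1 6 2)(3 10 4 5 7)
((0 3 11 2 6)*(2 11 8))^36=((11)(0 3 8 2 6))^36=(11)(0 3 8 2 6)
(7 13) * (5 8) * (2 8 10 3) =(2 8 5 10 3)(7 13) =[0, 1, 8, 2, 4, 10, 6, 13, 5, 9, 3, 11, 12, 7]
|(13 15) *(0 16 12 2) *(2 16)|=2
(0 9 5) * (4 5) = (0 9 4 5) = [9, 1, 2, 3, 5, 0, 6, 7, 8, 4]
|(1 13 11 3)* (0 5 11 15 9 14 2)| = 10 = |(0 5 11 3 1 13 15 9 14 2)|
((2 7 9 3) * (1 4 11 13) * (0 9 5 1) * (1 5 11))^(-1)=(0 13 11 7 2 3 9)(1 4)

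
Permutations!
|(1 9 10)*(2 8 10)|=5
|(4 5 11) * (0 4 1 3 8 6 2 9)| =|(0 4 5 11 1 3 8 6 2 9)| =10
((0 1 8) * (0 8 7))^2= (8)(0 7 1)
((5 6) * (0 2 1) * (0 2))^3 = (1 2)(5 6)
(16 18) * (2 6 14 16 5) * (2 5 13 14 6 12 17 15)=[0, 1, 12, 3, 4, 5, 6, 7, 8, 9, 10, 11, 17, 14, 16, 2, 18, 15, 13]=(2 12 17 15)(13 14 16 18)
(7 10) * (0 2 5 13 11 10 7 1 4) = (0 2 5 13 11 10 1 4) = [2, 4, 5, 3, 0, 13, 6, 7, 8, 9, 1, 10, 12, 11]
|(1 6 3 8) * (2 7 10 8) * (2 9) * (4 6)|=|(1 4 6 3 9 2 7 10 8)|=9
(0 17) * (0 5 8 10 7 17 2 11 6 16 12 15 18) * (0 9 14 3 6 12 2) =(2 11 12 15 18 9 14 3 6 16)(5 8 10 7 17) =[0, 1, 11, 6, 4, 8, 16, 17, 10, 14, 7, 12, 15, 13, 3, 18, 2, 5, 9]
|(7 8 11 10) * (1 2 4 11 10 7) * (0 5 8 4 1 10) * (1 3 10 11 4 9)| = 21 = |(0 5 8)(1 2 3 10 11 7 9)|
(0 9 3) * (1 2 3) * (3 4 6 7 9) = (0 3)(1 2 4 6 7 9) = [3, 2, 4, 0, 6, 5, 7, 9, 8, 1]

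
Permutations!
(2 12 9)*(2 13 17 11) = (2 12 9 13 17 11) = [0, 1, 12, 3, 4, 5, 6, 7, 8, 13, 10, 2, 9, 17, 14, 15, 16, 11]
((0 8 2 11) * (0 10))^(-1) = (0 10 11 2 8)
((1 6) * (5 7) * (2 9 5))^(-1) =((1 6)(2 9 5 7))^(-1) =(1 6)(2 7 5 9)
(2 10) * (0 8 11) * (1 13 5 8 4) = (0 4 1 13 5 8 11)(2 10) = [4, 13, 10, 3, 1, 8, 6, 7, 11, 9, 2, 0, 12, 5]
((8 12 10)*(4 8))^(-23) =((4 8 12 10))^(-23) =(4 8 12 10)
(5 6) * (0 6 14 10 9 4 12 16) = [6, 1, 2, 3, 12, 14, 5, 7, 8, 4, 9, 11, 16, 13, 10, 15, 0] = (0 6 5 14 10 9 4 12 16)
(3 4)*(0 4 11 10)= (0 4 3 11 10)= [4, 1, 2, 11, 3, 5, 6, 7, 8, 9, 0, 10]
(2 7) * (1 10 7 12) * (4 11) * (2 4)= (1 10 7 4 11 2 12)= [0, 10, 12, 3, 11, 5, 6, 4, 8, 9, 7, 2, 1]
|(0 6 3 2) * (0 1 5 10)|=7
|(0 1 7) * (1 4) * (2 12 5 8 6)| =20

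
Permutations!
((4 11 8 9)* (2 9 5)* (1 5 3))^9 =((1 5 2 9 4 11 8 3))^9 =(1 5 2 9 4 11 8 3)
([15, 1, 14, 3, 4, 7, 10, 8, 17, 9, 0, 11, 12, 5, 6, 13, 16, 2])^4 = [7, 1, 0, 3, 4, 2, 13, 14, 6, 9, 5, 11, 12, 17, 15, 8, 16, 10]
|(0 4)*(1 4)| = |(0 1 4)| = 3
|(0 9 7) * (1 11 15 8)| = 12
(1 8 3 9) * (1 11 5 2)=(1 8 3 9 11 5 2)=[0, 8, 1, 9, 4, 2, 6, 7, 3, 11, 10, 5]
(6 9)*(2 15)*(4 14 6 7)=(2 15)(4 14 6 9 7)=[0, 1, 15, 3, 14, 5, 9, 4, 8, 7, 10, 11, 12, 13, 6, 2]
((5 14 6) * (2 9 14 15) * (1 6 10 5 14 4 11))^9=(1 11 4 9 2 15 5 10 14 6)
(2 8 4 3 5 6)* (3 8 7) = (2 7 3 5 6)(4 8) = [0, 1, 7, 5, 8, 6, 2, 3, 4]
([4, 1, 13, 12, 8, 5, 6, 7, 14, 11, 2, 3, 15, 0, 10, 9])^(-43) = [13, 1, 10, 15, 0, 5, 6, 7, 4, 3, 14, 12, 9, 2, 8, 11]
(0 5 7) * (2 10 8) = (0 5 7)(2 10 8) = [5, 1, 10, 3, 4, 7, 6, 0, 2, 9, 8]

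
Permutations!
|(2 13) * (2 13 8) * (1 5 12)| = 6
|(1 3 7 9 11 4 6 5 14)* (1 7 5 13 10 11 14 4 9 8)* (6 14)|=|(1 3 5 4 14 7 8)(6 13 10 11 9)|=35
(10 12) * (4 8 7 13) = (4 8 7 13)(10 12) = [0, 1, 2, 3, 8, 5, 6, 13, 7, 9, 12, 11, 10, 4]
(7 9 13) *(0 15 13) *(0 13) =(0 15)(7 9 13) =[15, 1, 2, 3, 4, 5, 6, 9, 8, 13, 10, 11, 12, 7, 14, 0]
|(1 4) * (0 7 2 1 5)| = 6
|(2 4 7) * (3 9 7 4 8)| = |(2 8 3 9 7)| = 5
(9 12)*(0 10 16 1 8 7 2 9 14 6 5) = (0 10 16 1 8 7 2 9 12 14 6 5) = [10, 8, 9, 3, 4, 0, 5, 2, 7, 12, 16, 11, 14, 13, 6, 15, 1]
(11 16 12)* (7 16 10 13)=[0, 1, 2, 3, 4, 5, 6, 16, 8, 9, 13, 10, 11, 7, 14, 15, 12]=(7 16 12 11 10 13)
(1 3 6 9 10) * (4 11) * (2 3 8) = (1 8 2 3 6 9 10)(4 11) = [0, 8, 3, 6, 11, 5, 9, 7, 2, 10, 1, 4]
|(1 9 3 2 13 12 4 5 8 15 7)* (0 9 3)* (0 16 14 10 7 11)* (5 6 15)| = |(0 9 16 14 10 7 1 3 2 13 12 4 6 15 11)(5 8)| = 30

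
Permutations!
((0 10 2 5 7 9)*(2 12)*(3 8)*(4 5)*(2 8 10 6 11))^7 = ((0 6 11 2 4 5 7 9)(3 10 12 8))^7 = (0 9 7 5 4 2 11 6)(3 8 12 10)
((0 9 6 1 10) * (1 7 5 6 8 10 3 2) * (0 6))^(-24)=(0 6 9 7 8 5 10)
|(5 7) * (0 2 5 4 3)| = 6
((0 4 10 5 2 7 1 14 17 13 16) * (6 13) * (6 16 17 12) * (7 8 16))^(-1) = (0 16 8 2 5 10 4)(1 7 17 13 6 12 14)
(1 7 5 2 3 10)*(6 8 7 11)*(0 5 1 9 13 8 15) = [5, 11, 3, 10, 4, 2, 15, 1, 7, 13, 9, 6, 12, 8, 14, 0] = (0 5 2 3 10 9 13 8 7 1 11 6 15)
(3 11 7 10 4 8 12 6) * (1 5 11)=(1 5 11 7 10 4 8 12 6 3)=[0, 5, 2, 1, 8, 11, 3, 10, 12, 9, 4, 7, 6]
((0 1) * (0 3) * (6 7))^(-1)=((0 1 3)(6 7))^(-1)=(0 3 1)(6 7)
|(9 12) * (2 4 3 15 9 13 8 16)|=9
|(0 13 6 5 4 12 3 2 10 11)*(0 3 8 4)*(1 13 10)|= 9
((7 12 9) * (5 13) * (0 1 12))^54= ((0 1 12 9 7)(5 13))^54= (13)(0 7 9 12 1)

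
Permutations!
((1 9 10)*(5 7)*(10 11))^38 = ((1 9 11 10)(5 7))^38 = (1 11)(9 10)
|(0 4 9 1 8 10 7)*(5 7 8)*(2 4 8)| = 9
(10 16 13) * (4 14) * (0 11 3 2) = (0 11 3 2)(4 14)(10 16 13) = [11, 1, 0, 2, 14, 5, 6, 7, 8, 9, 16, 3, 12, 10, 4, 15, 13]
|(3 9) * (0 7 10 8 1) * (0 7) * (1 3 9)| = 5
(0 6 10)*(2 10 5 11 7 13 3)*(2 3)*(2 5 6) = (0 2 10)(5 11 7 13) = [2, 1, 10, 3, 4, 11, 6, 13, 8, 9, 0, 7, 12, 5]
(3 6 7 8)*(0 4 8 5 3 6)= (0 4 8 6 7 5 3)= [4, 1, 2, 0, 8, 3, 7, 5, 6]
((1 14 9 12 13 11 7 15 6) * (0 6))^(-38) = (0 1 9 13 7)(6 14 12 11 15) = ((0 6 1 14 9 12 13 11 7 15))^(-38)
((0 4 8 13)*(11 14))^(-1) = (0 13 8 4)(11 14)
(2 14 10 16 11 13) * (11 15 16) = (2 14 10 11 13)(15 16) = [0, 1, 14, 3, 4, 5, 6, 7, 8, 9, 11, 13, 12, 2, 10, 16, 15]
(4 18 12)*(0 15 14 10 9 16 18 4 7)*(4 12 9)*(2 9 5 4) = (0 15 14 10 2 9 16 18 5 4 12 7) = [15, 1, 9, 3, 12, 4, 6, 0, 8, 16, 2, 11, 7, 13, 10, 14, 18, 17, 5]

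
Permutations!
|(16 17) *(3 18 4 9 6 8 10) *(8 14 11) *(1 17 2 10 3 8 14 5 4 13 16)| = 28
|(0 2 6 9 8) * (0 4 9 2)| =|(2 6)(4 9 8)| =6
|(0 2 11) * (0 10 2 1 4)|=3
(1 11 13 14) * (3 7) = (1 11 13 14)(3 7) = [0, 11, 2, 7, 4, 5, 6, 3, 8, 9, 10, 13, 12, 14, 1]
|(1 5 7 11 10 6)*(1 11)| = |(1 5 7)(6 11 10)| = 3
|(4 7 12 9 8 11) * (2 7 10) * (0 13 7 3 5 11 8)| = 30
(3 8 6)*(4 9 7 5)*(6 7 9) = (9)(3 8 7 5 4 6) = [0, 1, 2, 8, 6, 4, 3, 5, 7, 9]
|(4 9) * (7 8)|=|(4 9)(7 8)|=2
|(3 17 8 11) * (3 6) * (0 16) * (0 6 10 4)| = |(0 16 6 3 17 8 11 10 4)| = 9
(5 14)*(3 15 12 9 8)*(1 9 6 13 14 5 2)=[0, 9, 1, 15, 4, 5, 13, 7, 3, 8, 10, 11, 6, 14, 2, 12]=(1 9 8 3 15 12 6 13 14 2)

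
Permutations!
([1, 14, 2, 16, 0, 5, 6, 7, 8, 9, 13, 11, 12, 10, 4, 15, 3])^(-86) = (16)(0 14)(1 4)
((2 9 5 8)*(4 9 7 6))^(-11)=(2 4 8 6 5 7 9)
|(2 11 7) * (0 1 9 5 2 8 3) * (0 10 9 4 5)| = |(0 1 4 5 2 11 7 8 3 10 9)| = 11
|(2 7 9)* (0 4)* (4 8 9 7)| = |(0 8 9 2 4)| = 5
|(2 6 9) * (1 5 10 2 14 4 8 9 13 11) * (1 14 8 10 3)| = 42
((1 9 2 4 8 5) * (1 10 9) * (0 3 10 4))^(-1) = ((0 3 10 9 2)(4 8 5))^(-1) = (0 2 9 10 3)(4 5 8)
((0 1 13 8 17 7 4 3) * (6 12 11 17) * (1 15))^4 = (0 8 17)(1 12 4)(3 13 11)(6 7 15) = ((0 15 1 13 8 6 12 11 17 7 4 3))^4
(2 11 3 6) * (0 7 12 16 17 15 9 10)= (0 7 12 16 17 15 9 10)(2 11 3 6)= [7, 1, 11, 6, 4, 5, 2, 12, 8, 10, 0, 3, 16, 13, 14, 9, 17, 15]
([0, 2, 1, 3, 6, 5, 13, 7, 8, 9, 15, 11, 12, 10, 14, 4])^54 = (4 15 10 13 6)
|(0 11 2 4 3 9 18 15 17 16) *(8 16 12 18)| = |(0 11 2 4 3 9 8 16)(12 18 15 17)| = 8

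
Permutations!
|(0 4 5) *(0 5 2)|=3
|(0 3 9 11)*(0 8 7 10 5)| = |(0 3 9 11 8 7 10 5)| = 8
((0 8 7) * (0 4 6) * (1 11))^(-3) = (0 7 6 8 4)(1 11)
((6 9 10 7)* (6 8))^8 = ((6 9 10 7 8))^8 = (6 7 9 8 10)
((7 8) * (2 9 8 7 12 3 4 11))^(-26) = (2 8 3 11 9 12 4)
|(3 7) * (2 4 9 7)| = |(2 4 9 7 3)| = 5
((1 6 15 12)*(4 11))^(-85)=((1 6 15 12)(4 11))^(-85)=(1 12 15 6)(4 11)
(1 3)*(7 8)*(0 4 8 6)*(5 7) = [4, 3, 2, 1, 8, 7, 0, 6, 5] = (0 4 8 5 7 6)(1 3)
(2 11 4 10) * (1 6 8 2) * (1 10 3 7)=(1 6 8 2 11 4 3 7)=[0, 6, 11, 7, 3, 5, 8, 1, 2, 9, 10, 4]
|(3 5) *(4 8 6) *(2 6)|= |(2 6 4 8)(3 5)|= 4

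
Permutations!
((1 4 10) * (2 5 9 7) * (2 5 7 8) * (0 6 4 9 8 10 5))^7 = ((0 6 4 5 8 2 7)(1 9 10))^7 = (1 9 10)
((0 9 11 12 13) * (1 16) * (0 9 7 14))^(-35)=(0 7 14)(1 16)(9 11 12 13)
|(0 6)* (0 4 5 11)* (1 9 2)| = 15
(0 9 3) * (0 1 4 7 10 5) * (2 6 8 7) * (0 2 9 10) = [10, 4, 6, 1, 9, 2, 8, 0, 7, 3, 5] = (0 10 5 2 6 8 7)(1 4 9 3)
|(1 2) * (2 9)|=|(1 9 2)|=3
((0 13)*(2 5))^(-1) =(0 13)(2 5)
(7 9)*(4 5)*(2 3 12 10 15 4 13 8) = (2 3 12 10 15 4 5 13 8)(7 9) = [0, 1, 3, 12, 5, 13, 6, 9, 2, 7, 15, 11, 10, 8, 14, 4]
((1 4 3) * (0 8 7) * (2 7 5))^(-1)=(0 7 2 5 8)(1 3 4)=((0 8 5 2 7)(1 4 3))^(-1)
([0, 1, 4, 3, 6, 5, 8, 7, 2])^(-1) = (2 8 6 4)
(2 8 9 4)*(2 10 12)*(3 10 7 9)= (2 8 3 10 12)(4 7 9)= [0, 1, 8, 10, 7, 5, 6, 9, 3, 4, 12, 11, 2]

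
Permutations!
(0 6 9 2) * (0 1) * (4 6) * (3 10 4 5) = (0 5 3 10 4 6 9 2 1) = [5, 0, 1, 10, 6, 3, 9, 7, 8, 2, 4]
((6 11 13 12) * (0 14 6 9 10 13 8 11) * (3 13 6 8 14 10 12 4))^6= ((0 10 6)(3 13 4)(8 11 14)(9 12))^6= (14)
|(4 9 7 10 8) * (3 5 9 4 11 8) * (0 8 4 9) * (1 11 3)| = |(0 8 3 5)(1 11 4 9 7 10)| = 12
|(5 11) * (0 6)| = |(0 6)(5 11)| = 2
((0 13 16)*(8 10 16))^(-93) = (0 8 16 13 10)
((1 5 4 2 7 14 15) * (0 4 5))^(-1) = ((0 4 2 7 14 15 1))^(-1) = (0 1 15 14 7 2 4)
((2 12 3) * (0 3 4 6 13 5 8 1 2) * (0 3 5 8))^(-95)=((0 5)(1 2 12 4 6 13 8))^(-95)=(0 5)(1 4 8 12 13 2 6)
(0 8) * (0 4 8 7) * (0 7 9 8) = [9, 1, 2, 3, 0, 5, 6, 7, 4, 8] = (0 9 8 4)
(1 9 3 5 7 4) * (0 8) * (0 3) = (0 8 3 5 7 4 1 9) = [8, 9, 2, 5, 1, 7, 6, 4, 3, 0]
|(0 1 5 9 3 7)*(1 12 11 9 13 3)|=|(0 12 11 9 1 5 13 3 7)|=9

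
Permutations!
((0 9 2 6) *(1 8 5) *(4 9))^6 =(0 4 9 2 6)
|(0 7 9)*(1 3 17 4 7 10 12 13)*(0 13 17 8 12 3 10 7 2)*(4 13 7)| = |(0 4 2)(1 10 3 8 12 17 13)(7 9)| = 42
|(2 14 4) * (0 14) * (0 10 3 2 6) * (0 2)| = 7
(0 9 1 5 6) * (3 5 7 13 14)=(0 9 1 7 13 14 3 5 6)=[9, 7, 2, 5, 4, 6, 0, 13, 8, 1, 10, 11, 12, 14, 3]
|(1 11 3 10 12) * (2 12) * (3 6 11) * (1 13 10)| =|(1 3)(2 12 13 10)(6 11)| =4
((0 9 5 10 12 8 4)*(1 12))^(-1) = (0 4 8 12 1 10 5 9)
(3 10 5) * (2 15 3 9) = (2 15 3 10 5 9) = [0, 1, 15, 10, 4, 9, 6, 7, 8, 2, 5, 11, 12, 13, 14, 3]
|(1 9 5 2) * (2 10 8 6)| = |(1 9 5 10 8 6 2)| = 7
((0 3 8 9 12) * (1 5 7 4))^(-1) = (0 12 9 8 3)(1 4 7 5)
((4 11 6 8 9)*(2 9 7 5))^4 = ((2 9 4 11 6 8 7 5))^4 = (2 6)(4 7)(5 11)(8 9)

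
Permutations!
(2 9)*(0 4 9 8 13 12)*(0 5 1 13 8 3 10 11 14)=(0 4 9 2 3 10 11 14)(1 13 12 5)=[4, 13, 3, 10, 9, 1, 6, 7, 8, 2, 11, 14, 5, 12, 0]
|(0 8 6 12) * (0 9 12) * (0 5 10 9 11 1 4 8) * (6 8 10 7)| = 6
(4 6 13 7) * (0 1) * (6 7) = [1, 0, 2, 3, 7, 5, 13, 4, 8, 9, 10, 11, 12, 6] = (0 1)(4 7)(6 13)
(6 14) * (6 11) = (6 14 11) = [0, 1, 2, 3, 4, 5, 14, 7, 8, 9, 10, 6, 12, 13, 11]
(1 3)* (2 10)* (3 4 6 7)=(1 4 6 7 3)(2 10)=[0, 4, 10, 1, 6, 5, 7, 3, 8, 9, 2]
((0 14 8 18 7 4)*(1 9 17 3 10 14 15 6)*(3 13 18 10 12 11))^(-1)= ((0 15 6 1 9 17 13 18 7 4)(3 12 11)(8 10 14))^(-1)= (0 4 7 18 13 17 9 1 6 15)(3 11 12)(8 14 10)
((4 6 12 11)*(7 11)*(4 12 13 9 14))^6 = (4 6 13 9 14)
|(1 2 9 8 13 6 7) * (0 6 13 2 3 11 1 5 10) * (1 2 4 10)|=12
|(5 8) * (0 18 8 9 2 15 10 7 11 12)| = |(0 18 8 5 9 2 15 10 7 11 12)| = 11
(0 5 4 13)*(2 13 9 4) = (0 5 2 13)(4 9) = [5, 1, 13, 3, 9, 2, 6, 7, 8, 4, 10, 11, 12, 0]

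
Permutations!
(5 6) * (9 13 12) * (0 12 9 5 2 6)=[12, 1, 6, 3, 4, 0, 2, 7, 8, 13, 10, 11, 5, 9]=(0 12 5)(2 6)(9 13)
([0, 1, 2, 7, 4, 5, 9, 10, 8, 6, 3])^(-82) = (3 10 7)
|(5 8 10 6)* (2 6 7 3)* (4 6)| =8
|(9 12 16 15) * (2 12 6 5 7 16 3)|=6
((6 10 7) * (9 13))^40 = (13)(6 10 7)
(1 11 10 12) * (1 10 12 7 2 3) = (1 11 12 10 7 2 3) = [0, 11, 3, 1, 4, 5, 6, 2, 8, 9, 7, 12, 10]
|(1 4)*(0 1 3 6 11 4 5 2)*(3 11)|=4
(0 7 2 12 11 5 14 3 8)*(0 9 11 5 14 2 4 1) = (0 7 4 1)(2 12 5)(3 8 9 11 14) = [7, 0, 12, 8, 1, 2, 6, 4, 9, 11, 10, 14, 5, 13, 3]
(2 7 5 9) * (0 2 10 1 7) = [2, 7, 0, 3, 4, 9, 6, 5, 8, 10, 1] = (0 2)(1 7 5 9 10)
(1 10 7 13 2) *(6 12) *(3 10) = (1 3 10 7 13 2)(6 12) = [0, 3, 1, 10, 4, 5, 12, 13, 8, 9, 7, 11, 6, 2]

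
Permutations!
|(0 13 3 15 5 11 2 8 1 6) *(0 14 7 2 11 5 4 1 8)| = 10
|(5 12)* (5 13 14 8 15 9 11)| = 8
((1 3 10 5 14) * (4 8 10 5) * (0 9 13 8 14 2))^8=((0 9 13 8 10 4 14 1 3 5 2))^8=(0 3 4 13 2 1 10 9 5 14 8)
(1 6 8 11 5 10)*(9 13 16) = [0, 6, 2, 3, 4, 10, 8, 7, 11, 13, 1, 5, 12, 16, 14, 15, 9] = (1 6 8 11 5 10)(9 13 16)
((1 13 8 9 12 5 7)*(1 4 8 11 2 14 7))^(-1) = (1 5 12 9 8 4 7 14 2 11 13)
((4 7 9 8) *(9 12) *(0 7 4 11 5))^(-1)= ((0 7 12 9 8 11 5))^(-1)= (0 5 11 8 9 12 7)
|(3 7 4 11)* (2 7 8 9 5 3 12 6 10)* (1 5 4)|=|(1 5 3 8 9 4 11 12 6 10 2 7)|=12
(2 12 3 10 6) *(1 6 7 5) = (1 6 2 12 3 10 7 5) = [0, 6, 12, 10, 4, 1, 2, 5, 8, 9, 7, 11, 3]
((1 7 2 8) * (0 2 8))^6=(8)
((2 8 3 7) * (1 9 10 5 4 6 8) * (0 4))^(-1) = ((0 4 6 8 3 7 2 1 9 10 5))^(-1) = (0 5 10 9 1 2 7 3 8 6 4)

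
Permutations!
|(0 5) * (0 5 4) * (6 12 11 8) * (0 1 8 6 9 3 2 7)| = 24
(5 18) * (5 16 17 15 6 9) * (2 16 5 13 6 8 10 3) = (2 16 17 15 8 10 3)(5 18)(6 9 13) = [0, 1, 16, 2, 4, 18, 9, 7, 10, 13, 3, 11, 12, 6, 14, 8, 17, 15, 5]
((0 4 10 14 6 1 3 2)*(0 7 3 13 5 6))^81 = ((0 4 10 14)(1 13 5 6)(2 7 3))^81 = (0 4 10 14)(1 13 5 6)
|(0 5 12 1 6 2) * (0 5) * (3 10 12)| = 7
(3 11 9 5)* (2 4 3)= (2 4 3 11 9 5)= [0, 1, 4, 11, 3, 2, 6, 7, 8, 5, 10, 9]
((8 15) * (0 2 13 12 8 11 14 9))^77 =(0 15 2 11 13 14 12 9 8)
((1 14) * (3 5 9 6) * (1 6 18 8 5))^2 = ((1 14 6 3)(5 9 18 8))^2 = (1 6)(3 14)(5 18)(8 9)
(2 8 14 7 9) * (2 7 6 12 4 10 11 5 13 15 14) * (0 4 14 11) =(0 4 10)(2 8)(5 13 15 11)(6 12 14)(7 9) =[4, 1, 8, 3, 10, 13, 12, 9, 2, 7, 0, 5, 14, 15, 6, 11]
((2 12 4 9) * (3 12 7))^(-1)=(2 9 4 12 3 7)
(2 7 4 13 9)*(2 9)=(2 7 4 13)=[0, 1, 7, 3, 13, 5, 6, 4, 8, 9, 10, 11, 12, 2]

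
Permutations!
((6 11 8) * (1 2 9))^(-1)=((1 2 9)(6 11 8))^(-1)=(1 9 2)(6 8 11)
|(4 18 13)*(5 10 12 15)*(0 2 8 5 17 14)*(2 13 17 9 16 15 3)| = 6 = |(0 13 4 18 17 14)(2 8 5 10 12 3)(9 16 15)|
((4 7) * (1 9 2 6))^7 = (1 6 2 9)(4 7)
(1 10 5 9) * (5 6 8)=(1 10 6 8 5 9)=[0, 10, 2, 3, 4, 9, 8, 7, 5, 1, 6]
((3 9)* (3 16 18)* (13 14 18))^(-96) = ((3 9 16 13 14 18))^(-96) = (18)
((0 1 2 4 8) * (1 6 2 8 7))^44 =(0 2 7 8 6 4 1)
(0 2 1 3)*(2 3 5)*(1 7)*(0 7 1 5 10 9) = (0 3 7 5 2 1 10 9) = [3, 10, 1, 7, 4, 2, 6, 5, 8, 0, 9]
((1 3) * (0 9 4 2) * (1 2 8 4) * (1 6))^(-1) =((0 9 6 1 3 2)(4 8))^(-1) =(0 2 3 1 6 9)(4 8)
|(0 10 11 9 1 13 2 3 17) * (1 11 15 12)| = |(0 10 15 12 1 13 2 3 17)(9 11)| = 18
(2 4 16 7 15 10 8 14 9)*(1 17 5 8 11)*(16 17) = [0, 16, 4, 3, 17, 8, 6, 15, 14, 2, 11, 1, 12, 13, 9, 10, 7, 5] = (1 16 7 15 10 11)(2 4 17 5 8 14 9)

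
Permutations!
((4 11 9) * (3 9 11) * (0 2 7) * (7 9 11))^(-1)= (0 7 11 3 4 9 2)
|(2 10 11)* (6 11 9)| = |(2 10 9 6 11)| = 5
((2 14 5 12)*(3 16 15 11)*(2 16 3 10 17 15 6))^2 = ((2 14 5 12 16 6)(10 17 15 11))^2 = (2 5 16)(6 14 12)(10 15)(11 17)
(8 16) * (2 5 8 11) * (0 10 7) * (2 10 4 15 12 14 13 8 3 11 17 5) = (0 4 15 12 14 13 8 16 17 5 3 11 10 7) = [4, 1, 2, 11, 15, 3, 6, 0, 16, 9, 7, 10, 14, 8, 13, 12, 17, 5]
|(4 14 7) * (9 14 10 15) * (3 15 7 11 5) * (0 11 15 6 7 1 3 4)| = |(0 11 5 4 10 1 3 6 7)(9 14 15)| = 9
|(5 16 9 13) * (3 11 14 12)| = |(3 11 14 12)(5 16 9 13)| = 4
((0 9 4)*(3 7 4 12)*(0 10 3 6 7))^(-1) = ((0 9 12 6 7 4 10 3))^(-1) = (0 3 10 4 7 6 12 9)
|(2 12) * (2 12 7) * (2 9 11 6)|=5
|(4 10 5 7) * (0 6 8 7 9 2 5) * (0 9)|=|(0 6 8 7 4 10 9 2 5)|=9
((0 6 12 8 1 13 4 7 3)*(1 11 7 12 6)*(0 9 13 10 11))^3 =((0 1 10 11 7 3 9 13 4 12 8))^3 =(0 11 9 12 1 7 13 8 10 3 4)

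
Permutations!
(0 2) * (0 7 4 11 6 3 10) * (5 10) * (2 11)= (0 11 6 3 5 10)(2 7 4)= [11, 1, 7, 5, 2, 10, 3, 4, 8, 9, 0, 6]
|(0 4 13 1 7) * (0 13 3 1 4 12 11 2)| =20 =|(0 12 11 2)(1 7 13 4 3)|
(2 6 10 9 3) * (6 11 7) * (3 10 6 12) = [0, 1, 11, 2, 4, 5, 6, 12, 8, 10, 9, 7, 3] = (2 11 7 12 3)(9 10)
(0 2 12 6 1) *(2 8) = (0 8 2 12 6 1) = [8, 0, 12, 3, 4, 5, 1, 7, 2, 9, 10, 11, 6]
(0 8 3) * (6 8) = (0 6 8 3) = [6, 1, 2, 0, 4, 5, 8, 7, 3]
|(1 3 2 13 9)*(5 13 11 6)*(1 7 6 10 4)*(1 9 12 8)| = 13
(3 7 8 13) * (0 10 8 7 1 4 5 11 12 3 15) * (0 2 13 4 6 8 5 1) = (0 10 5 11 12 3)(1 6 8 4)(2 13 15) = [10, 6, 13, 0, 1, 11, 8, 7, 4, 9, 5, 12, 3, 15, 14, 2]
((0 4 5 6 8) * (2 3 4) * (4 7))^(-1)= ((0 2 3 7 4 5 6 8))^(-1)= (0 8 6 5 4 7 3 2)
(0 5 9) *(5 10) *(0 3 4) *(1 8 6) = (0 10 5 9 3 4)(1 8 6) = [10, 8, 2, 4, 0, 9, 1, 7, 6, 3, 5]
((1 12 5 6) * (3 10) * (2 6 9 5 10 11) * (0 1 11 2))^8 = (12)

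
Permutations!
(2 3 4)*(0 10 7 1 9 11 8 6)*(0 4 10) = [0, 9, 3, 10, 2, 5, 4, 1, 6, 11, 7, 8] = (1 9 11 8 6 4 2 3 10 7)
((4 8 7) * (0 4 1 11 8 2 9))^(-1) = (0 9 2 4)(1 7 8 11) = ((0 4 2 9)(1 11 8 7))^(-1)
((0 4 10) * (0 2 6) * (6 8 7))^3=((0 4 10 2 8 7 6))^3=(0 2 6 10 7 4 8)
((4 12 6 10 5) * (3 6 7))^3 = (3 5 7 10 12 6 4)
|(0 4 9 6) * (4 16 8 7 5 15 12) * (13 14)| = |(0 16 8 7 5 15 12 4 9 6)(13 14)| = 10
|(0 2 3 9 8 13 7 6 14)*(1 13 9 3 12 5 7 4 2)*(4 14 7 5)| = 12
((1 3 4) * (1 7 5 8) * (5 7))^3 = (1 5 3 8 4) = ((1 3 4 5 8))^3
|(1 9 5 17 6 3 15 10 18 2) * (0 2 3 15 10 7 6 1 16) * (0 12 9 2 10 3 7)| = |(0 10 18 7 6 15)(1 2 16 12 9 5 17)| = 42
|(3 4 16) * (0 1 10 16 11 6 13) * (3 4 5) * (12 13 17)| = |(0 1 10 16 4 11 6 17 12 13)(3 5)| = 10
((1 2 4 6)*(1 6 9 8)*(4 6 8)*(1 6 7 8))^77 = ((1 2 7 8 6)(4 9))^77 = (1 7 6 2 8)(4 9)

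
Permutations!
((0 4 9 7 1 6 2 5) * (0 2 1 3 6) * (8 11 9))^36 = ((0 4 8 11 9 7 3 6 1)(2 5))^36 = (11)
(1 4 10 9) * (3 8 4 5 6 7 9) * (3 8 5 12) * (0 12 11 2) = (0 12 3 5 6 7 9 1 11 2)(4 10 8) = [12, 11, 0, 5, 10, 6, 7, 9, 4, 1, 8, 2, 3]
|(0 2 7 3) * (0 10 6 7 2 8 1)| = |(0 8 1)(3 10 6 7)| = 12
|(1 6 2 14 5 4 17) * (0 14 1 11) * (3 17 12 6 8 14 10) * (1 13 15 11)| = |(0 10 3 17 1 8 14 5 4 12 6 2 13 15 11)| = 15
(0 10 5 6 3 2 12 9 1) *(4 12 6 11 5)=(0 10 4 12 9 1)(2 6 3)(5 11)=[10, 0, 6, 2, 12, 11, 3, 7, 8, 1, 4, 5, 9]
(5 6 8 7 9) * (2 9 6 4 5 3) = (2 9 3)(4 5)(6 8 7) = [0, 1, 9, 2, 5, 4, 8, 6, 7, 3]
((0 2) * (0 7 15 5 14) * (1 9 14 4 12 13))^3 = (0 15 12 9 2 5 13 14 7 4 1)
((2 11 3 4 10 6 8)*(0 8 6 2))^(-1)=(0 8)(2 10 4 3 11)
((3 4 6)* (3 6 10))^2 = (3 10 4)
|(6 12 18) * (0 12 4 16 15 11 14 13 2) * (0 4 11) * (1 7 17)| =33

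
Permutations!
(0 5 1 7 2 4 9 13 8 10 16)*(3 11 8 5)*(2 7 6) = [3, 6, 4, 11, 9, 1, 2, 7, 10, 13, 16, 8, 12, 5, 14, 15, 0] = (0 3 11 8 10 16)(1 6 2 4 9 13 5)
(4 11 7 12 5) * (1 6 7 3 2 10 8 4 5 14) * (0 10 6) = (0 10 8 4 11 3 2 6 7 12 14 1) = [10, 0, 6, 2, 11, 5, 7, 12, 4, 9, 8, 3, 14, 13, 1]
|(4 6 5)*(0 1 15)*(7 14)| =|(0 1 15)(4 6 5)(7 14)| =6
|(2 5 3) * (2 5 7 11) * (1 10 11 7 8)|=10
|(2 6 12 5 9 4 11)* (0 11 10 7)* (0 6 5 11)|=9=|(2 5 9 4 10 7 6 12 11)|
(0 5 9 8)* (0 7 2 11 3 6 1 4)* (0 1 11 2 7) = [5, 4, 2, 6, 1, 9, 11, 7, 0, 8, 10, 3] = (0 5 9 8)(1 4)(3 6 11)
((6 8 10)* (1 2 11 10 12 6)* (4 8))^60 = ((1 2 11 10)(4 8 12 6))^60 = (12)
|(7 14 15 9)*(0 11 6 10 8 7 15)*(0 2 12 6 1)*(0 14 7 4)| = 10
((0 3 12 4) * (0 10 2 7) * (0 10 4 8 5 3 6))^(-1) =(0 6)(2 10 7)(3 5 8 12)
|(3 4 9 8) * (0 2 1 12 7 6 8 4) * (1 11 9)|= 11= |(0 2 11 9 4 1 12 7 6 8 3)|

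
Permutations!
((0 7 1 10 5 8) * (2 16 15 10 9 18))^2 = (0 1 18 16 10 8 7 9 2 15 5)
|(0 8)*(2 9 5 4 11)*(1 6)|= |(0 8)(1 6)(2 9 5 4 11)|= 10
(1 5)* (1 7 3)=(1 5 7 3)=[0, 5, 2, 1, 4, 7, 6, 3]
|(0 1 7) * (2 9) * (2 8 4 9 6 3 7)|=6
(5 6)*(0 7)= (0 7)(5 6)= [7, 1, 2, 3, 4, 6, 5, 0]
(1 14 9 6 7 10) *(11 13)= (1 14 9 6 7 10)(11 13)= [0, 14, 2, 3, 4, 5, 7, 10, 8, 6, 1, 13, 12, 11, 9]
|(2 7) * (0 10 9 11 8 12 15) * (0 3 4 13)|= 10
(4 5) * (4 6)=(4 5 6)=[0, 1, 2, 3, 5, 6, 4]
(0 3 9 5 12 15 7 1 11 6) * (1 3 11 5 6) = (0 11 1 5 12 15 7 3 9 6) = [11, 5, 2, 9, 4, 12, 0, 3, 8, 6, 10, 1, 15, 13, 14, 7]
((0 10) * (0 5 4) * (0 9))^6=(0 10 5 4 9)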